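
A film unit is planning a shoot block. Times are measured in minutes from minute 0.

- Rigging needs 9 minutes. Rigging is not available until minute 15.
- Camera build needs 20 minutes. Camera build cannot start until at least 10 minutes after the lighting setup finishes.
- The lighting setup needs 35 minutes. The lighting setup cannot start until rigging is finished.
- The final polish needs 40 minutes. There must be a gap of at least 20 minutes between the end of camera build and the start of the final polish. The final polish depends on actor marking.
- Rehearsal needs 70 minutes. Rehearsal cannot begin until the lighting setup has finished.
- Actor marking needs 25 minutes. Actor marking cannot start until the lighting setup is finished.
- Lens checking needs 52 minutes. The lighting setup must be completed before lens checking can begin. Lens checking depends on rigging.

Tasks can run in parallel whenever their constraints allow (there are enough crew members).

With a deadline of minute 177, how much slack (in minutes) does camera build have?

Rigging cannot begin until its own release at minute 15. It runs from minute 15 to 15 + 9 = minute 24.
After rigging (finishes minute 24), the lighting setup can start at minute 24 and finishes at minute 59.
After the lighting setup (finishes minute 59, plus 10-minute gap → minute 69), camera build can start at minute 69 and finishes at minute 89.

Working backward from the deadline:
The final polish has no dependents, so it just needs to finish by minute 177. Starting by 177 − 40 = minute 137 achieves that.
Camera build has to be done before the final polish (must start by minute 137, minus 20-minute gap → minute 117). That means finishing by minute 117, i.e. starting by 117 − 20 = minute 97.
So camera build can start as early as minute 69 and as late as minute 97, giving 97 − 69 = 28 minutes of slack.

28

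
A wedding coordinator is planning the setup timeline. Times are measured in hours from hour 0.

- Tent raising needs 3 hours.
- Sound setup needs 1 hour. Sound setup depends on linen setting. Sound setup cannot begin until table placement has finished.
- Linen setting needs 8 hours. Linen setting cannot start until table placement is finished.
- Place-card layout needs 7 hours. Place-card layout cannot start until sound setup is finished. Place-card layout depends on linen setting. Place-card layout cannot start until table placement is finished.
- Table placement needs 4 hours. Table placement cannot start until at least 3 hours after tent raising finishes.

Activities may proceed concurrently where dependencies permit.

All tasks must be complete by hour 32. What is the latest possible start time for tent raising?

Place-card layout has no dependents, so it just needs to finish by hour 32. Starting by 32 − 7 = hour 25 achieves that.
Sound setup has to be done before place-card layout (must start by hour 25). That means finishing by hour 25, i.e. starting by 25 − 1 = hour 24.
Linen setting feeds sound setup (must start by hour 24); place-card layout (must start by hour 25). Taking the minimum, linen setting must finish by hour 24 and start by 24 − 8 = hour 16.
Table placement feeds linen setting (must start by hour 16); sound setup (must start by hour 24); place-card layout (must start by hour 25). Taking the minimum, table placement must finish by hour 16 and start by 16 − 4 = hour 12.
Tent raising must finish before table placement (must start by hour 12, minus 3-hour gap → hour 9). With a 3-hour duration, tent raising must start by 9 − 3 = hour 6.

6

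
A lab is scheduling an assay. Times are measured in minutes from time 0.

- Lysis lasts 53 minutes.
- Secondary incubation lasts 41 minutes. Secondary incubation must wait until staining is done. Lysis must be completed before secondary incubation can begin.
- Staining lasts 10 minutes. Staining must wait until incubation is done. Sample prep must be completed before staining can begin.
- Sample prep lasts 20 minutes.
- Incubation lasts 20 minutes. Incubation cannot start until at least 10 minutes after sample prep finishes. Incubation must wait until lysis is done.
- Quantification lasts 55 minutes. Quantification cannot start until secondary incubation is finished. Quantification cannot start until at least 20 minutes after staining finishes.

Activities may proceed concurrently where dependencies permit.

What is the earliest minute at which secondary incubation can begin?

Lysis has no prerequisites, so it starts at minute 0 and finishes at minute 53.
Sample prep can start immediately at minute 0; it finishes at minute 20.
Incubation has to wait for sample prep (finishes minute 20, plus 10-minute gap → minute 30); lysis (finishes minute 53). The latest of these is minute 53, so incubation runs minute 53 to 53 + 20 = minute 73.
Staining needs all of incubation (finishes minute 73); sample prep (finishes minute 20). That puts its earliest start at minute 73; it finishes at 73 + 10 = minute 83.
Secondary incubation waits on staining (finishes minute 83); lysis (finishes minute 53). The latest of these is minute 83, which is the earliest secondary incubation can start.

83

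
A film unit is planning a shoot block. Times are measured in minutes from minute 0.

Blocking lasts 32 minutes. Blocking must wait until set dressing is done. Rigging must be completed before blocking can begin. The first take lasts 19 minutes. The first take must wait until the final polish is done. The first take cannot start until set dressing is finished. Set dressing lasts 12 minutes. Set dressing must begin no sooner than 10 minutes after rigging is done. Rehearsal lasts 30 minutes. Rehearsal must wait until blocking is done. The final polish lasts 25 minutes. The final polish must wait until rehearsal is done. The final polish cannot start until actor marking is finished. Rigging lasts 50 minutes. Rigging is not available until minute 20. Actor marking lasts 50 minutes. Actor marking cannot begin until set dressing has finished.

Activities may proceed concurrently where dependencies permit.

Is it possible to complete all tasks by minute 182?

No

Rigging waits on its own release at minute 20, so it starts at minute 20 and finishes at 20 + 50 = minute 70.
Set dressing cannot begin until rigging (finishes minute 70, plus 10-minute gap → minute 80). It runs from minute 80 to 80 + 12 = minute 92.
Actor marking cannot begin until set dressing (finishes minute 92). It runs from minute 92 to 92 + 50 = minute 142.
Blocking has to wait for set dressing (finishes minute 92); rigging (finishes minute 70). The latest of these is minute 92, so blocking runs minute 92 to 92 + 32 = minute 124.
Rehearsal waits on blocking (finishes minute 124), so it starts at minute 124 and finishes at 124 + 30 = minute 154.
For the final polish: rehearsal (finishes minute 154); actor marking (finishes minute 142). Taking the maximum gives a start of minute 154, and it finishes at 154 + 25 = minute 179.
For the first take: the final polish (finishes minute 179); set dressing (finishes minute 92). Taking the maximum gives a start of minute 179, and it finishes at 179 + 19 = minute 198.
The earliest everything can be done is minute 198, which is after the deadline of 182, so it is not possible.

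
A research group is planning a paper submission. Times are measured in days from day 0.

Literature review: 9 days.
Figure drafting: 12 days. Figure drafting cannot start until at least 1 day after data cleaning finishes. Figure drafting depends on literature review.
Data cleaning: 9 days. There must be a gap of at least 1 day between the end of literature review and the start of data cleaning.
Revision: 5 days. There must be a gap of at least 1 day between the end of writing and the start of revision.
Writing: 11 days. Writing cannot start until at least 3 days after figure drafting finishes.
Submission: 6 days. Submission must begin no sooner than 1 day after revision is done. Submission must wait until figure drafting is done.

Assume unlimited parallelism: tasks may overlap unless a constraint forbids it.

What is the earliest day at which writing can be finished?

46

Nothing blocks literature review, so it runs from day 0 to day 9.
After literature review (finishes day 9, plus 1-day gap → day 10), data cleaning can start at day 10 and finishes at day 19.
Figure drafting has to wait for data cleaning (finishes day 19, plus 1-day gap → day 20); literature review (finishes day 9). The latest of these is day 20, so figure drafting runs day 20 to 20 + 12 = day 32.
After figure drafting (finishes day 32, plus 3-day gap → day 35), writing can start at day 35 and finishes at day 46.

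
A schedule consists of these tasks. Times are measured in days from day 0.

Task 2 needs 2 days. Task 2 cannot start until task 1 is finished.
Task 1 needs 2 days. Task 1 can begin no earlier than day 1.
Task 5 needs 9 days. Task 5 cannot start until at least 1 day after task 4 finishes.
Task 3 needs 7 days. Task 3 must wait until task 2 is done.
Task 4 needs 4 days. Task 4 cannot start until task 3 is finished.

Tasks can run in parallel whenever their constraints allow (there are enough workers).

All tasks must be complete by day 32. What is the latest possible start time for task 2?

9

To finish by day 32, task 5 (duration 9) must start no later than day 23.
Task 4 has to be done before task 5 (must start by day 23, minus 1-day gap → day 22). That means finishing by day 22, i.e. starting by 22 − 4 = day 18.
Task 3 has to be done before task 4 (must start by day 18). That means finishing by day 18, i.e. starting by 18 − 7 = day 11.
Task 2 must finish before task 3 (must start by day 11). With a 2-day duration, task 2 must start by 11 − 2 = day 9.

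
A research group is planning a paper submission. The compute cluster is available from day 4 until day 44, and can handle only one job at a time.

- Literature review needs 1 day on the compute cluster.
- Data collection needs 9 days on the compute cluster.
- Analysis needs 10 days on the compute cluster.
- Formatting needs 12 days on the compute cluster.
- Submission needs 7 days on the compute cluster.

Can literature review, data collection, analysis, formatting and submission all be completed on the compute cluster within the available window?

The compute cluster window is 44 − 4 = 40 days.
Running back to back, the jobs need 1 + 9 + 10 + 12 + 7 = 39 days on the compute cluster.
Since 39 ≤ 40, they fit within the window.

Yes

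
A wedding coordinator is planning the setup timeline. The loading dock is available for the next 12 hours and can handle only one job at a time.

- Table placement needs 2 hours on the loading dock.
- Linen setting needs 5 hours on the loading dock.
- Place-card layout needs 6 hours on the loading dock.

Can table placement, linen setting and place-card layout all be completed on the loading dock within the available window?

No

Running back to back, the jobs need 2 + 5 + 6 = 13 hours on the loading dock.
Since 13 > 12, they cannot all fit.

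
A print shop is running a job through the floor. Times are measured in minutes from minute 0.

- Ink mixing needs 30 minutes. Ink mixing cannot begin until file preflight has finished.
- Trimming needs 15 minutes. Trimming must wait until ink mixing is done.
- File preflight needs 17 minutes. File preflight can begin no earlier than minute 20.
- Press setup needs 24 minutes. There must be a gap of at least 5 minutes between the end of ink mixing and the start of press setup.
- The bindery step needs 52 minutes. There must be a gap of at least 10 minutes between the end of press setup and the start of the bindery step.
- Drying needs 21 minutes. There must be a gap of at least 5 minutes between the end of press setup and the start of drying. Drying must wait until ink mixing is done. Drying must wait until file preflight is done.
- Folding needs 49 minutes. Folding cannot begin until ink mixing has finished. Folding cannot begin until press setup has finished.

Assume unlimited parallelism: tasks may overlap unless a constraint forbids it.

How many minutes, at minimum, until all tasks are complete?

158

File preflight cannot begin until its own release at minute 20. It runs from minute 20 to 20 + 17 = minute 37.
Ink mixing cannot begin until file preflight (finishes minute 37). It runs from minute 37 to 37 + 30 = minute 67.
After ink mixing (finishes minute 67), trimming can start at minute 67 and finishes at minute 82.
Press setup cannot begin until ink mixing (finishes minute 67, plus 5-minute gap → minute 72). It runs from minute 72 to 72 + 24 = minute 96.
The bindery step waits on press setup (finishes minute 96, plus 10-minute gap → minute 106), so it starts at minute 106 and finishes at 106 + 52 = minute 158.
Folding has to wait for ink mixing (finishes minute 67); press setup (finishes minute 96). The latest of these is minute 96, so folding runs minute 96 to 96 + 49 = minute 145.
Drying cannot start until press setup (finishes minute 96, plus 5-minute gap → minute 101); ink mixing (finishes minute 67); file preflight (finishes minute 37). The controlling bound is minute 101, so drying finishes at 101 + 21 = minute 122.
All tasks are finished once the last one completes. Finish times: File preflight at 37, Ink mixing at 67, Press setup at 96, Drying at 122, Trimming at 82, Folding at 145, The bindery step at 158. The latest is minute 158.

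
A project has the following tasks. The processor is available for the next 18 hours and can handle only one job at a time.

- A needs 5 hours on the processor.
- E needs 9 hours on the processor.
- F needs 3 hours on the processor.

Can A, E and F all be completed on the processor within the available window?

Running back to back, the jobs need 5 + 9 + 3 = 17 hours on the processor.
Since 17 ≤ 18, they fit within the window.

Yes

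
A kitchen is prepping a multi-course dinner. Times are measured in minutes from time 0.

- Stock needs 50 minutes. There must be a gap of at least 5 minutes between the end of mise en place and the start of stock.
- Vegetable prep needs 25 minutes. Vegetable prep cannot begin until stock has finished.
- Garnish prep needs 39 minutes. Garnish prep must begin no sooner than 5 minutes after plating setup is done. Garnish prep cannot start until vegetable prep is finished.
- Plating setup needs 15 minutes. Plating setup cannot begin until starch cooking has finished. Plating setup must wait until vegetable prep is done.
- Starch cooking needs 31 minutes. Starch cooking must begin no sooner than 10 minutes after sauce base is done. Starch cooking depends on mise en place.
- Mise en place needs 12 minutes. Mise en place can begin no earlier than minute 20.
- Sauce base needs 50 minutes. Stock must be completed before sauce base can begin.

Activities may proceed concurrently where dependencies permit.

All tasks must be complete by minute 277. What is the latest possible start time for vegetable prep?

Garnish prep must finish by minute 277; it takes 39 minutes, so it must start by 277 − 39 = minute 238.
Plating setup has to be done before garnish prep (must start by minute 238, minus 5-minute gap → minute 233). That means finishing by minute 233, i.e. starting by 233 − 15 = minute 218.
Vegetable prep has several dependents: plating setup (must start by minute 218); garnish prep (must start by minute 238). The earliest of those limits is minute 218, so vegetable prep must start by 218 − 25 = minute 193.

193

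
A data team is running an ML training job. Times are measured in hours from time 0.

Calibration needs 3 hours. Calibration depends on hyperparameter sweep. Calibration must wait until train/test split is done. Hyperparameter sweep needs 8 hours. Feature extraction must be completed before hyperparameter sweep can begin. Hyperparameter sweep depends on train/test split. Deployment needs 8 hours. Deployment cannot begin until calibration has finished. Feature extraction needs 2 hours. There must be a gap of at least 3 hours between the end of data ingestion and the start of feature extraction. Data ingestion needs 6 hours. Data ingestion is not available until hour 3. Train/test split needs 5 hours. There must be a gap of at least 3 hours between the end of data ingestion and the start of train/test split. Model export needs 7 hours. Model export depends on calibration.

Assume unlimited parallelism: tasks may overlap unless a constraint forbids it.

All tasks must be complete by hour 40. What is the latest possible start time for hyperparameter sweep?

Model export must finish by hour 40; it takes 7 hours, so it must start by 40 − 7 = hour 33.
To finish by hour 40, deployment (duration 8) must start no later than hour 32.
Calibration has several dependents: model export (must start by hour 33); deployment (must start by hour 32). The earliest of those limits is hour 32, so calibration must start by 32 − 3 = hour 29.
Since calibration (must start by hour 29) depends on it, hyperparameter sweep must finish by hour 29. Backing off its 8-hour duration gives a latest start of hour 21.

21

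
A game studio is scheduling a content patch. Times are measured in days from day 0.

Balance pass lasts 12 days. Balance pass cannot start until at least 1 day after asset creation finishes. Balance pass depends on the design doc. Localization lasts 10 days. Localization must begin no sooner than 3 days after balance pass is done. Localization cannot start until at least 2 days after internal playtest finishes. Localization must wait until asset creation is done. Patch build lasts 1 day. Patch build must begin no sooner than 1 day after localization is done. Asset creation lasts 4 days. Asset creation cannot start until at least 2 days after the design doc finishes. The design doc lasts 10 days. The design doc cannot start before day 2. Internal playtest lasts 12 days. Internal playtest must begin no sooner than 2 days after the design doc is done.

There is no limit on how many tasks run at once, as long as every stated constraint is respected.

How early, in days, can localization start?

34

After its own release at day 2, the design doc can start at day 2 and finishes at day 12.
Internal playtest waits on the design doc (finishes day 12, plus 2-day gap → day 14), so it starts at day 14 and finishes at 14 + 12 = day 26.
Asset creation waits on the design doc (finishes day 12, plus 2-day gap → day 14), so it starts at day 14 and finishes at 14 + 4 = day 18.
Balance pass has to wait for asset creation (finishes day 18, plus 1-day gap → day 19); the design doc (finishes day 12). The latest of these is day 19, so balance pass runs day 19 to 19 + 12 = day 31.
Localization waits on balance pass (finishes day 31, plus 3-day gap → day 34); internal playtest (finishes day 26, plus 2-day gap → day 28); asset creation (finishes day 18). The latest of these is day 34, which is the earliest localization can start.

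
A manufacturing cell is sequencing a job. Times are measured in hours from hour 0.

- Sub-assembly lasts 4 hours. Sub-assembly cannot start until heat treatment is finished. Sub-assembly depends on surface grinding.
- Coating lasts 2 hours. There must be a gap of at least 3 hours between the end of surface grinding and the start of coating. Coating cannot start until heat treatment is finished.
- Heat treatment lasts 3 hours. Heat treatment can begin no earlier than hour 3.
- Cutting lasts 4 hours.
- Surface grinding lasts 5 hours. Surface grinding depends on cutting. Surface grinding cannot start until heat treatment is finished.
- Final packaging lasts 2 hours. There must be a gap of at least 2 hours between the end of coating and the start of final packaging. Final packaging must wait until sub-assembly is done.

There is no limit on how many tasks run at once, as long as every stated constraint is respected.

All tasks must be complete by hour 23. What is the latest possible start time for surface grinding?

9

Nothing follows final packaging; the deadline of hour 23 is its only limit. It must start by 23 − 2 = hour 21.
Since final packaging (must start by hour 21, minus 2-hour gap → hour 19) depends on it, coating must finish by hour 19. Backing off its 2-hour duration gives a latest start of hour 17.
Sub-assembly feeds into final packaging (must start by hour 21); so sub-assembly must finish by hour 21 and therefore start by hour 17.
Surface grinding must finish in time for coating (must start by hour 17, minus 3-hour gap → hour 14); sub-assembly (must start by hour 17). The tightest is hour 14, so surface grinding must start by 14 − 5 = hour 9.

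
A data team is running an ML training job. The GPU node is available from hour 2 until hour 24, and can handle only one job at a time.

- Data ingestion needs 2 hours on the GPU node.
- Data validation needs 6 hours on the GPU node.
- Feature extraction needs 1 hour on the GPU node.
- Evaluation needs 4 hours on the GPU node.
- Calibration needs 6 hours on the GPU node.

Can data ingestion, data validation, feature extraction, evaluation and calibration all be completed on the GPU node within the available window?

Yes

The GPU node window is 24 − 2 = 22 hours.
Running back to back, the jobs need 2 + 6 + 1 + 4 + 6 = 19 hours on the GPU node.
Since 19 ≤ 22, they fit within the window.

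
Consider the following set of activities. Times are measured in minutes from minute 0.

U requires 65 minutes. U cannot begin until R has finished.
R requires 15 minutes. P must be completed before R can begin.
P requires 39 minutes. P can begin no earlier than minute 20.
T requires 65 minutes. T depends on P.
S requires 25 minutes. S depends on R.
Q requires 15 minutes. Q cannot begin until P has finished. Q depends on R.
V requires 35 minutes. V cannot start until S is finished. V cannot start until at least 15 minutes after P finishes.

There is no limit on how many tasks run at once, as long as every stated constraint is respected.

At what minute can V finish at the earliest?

After its own release at minute 20, P can start at minute 20 and finishes at minute 59.
R waits on P (finishes minute 59), so it starts at minute 59 and finishes at 59 + 15 = minute 74.
S waits on R (finishes minute 74), so it starts at minute 74 and finishes at 74 + 25 = minute 99.
V has to wait for S (finishes minute 99); P (finishes minute 59, plus 15-minute gap → minute 74). The latest of these is minute 99, so V runs minute 99 to 99 + 35 = minute 134.

134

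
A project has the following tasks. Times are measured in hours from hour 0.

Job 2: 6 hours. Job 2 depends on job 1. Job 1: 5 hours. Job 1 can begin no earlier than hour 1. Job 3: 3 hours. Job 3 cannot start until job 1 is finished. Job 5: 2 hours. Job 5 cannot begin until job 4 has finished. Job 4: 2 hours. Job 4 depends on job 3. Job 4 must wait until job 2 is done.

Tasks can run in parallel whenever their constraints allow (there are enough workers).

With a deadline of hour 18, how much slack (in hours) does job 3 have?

5

After its own release at hour 1, job 1 can start at hour 1 and finishes at hour 6.
After job 1 (finishes hour 6), job 3 can start at hour 6 and finishes at hour 9.

Working backward from the deadline:
Job 5 must finish by hour 18; it takes 2 hours, so it must start by 18 − 2 = hour 16.
Job 4 must finish before job 5 (must start by hour 16). With a 2-hour duration, job 4 must start by 16 − 2 = hour 14.
Job 3 must finish before job 4 (must start by hour 14). With a 3-hour duration, job 3 must start by 14 − 3 = hour 11.
So job 3 can start as early as hour 6 and as late as hour 11, giving 11 − 6 = 5 hours of slack.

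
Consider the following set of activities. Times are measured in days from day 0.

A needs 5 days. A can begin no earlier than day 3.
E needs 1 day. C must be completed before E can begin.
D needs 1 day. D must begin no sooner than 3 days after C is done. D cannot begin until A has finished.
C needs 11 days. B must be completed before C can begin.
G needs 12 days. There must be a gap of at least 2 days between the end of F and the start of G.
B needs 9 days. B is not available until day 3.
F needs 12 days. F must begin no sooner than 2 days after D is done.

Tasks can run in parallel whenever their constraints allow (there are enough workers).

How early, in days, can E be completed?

24

B cannot begin until its own release at day 3. It runs from day 3 to 3 + 9 = day 12.
C cannot begin until B (finishes day 12). It runs from day 12 to 12 + 11 = day 23.
E cannot begin until C (finishes day 23). It runs from day 23 to 23 + 1 = day 24.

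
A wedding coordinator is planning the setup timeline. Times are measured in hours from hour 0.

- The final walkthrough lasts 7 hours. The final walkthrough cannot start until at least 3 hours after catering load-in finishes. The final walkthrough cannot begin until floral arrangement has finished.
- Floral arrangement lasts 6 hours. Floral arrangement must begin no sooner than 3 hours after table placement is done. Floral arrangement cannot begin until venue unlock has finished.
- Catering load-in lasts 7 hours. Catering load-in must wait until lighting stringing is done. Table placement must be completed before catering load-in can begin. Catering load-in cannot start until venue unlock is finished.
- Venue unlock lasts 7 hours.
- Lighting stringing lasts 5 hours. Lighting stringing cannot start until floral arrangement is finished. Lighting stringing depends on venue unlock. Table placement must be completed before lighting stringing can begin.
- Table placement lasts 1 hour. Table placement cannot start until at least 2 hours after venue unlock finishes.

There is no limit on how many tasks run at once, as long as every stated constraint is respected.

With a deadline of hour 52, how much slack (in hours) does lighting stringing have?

Nothing blocks venue unlock, so it runs from hour 0 to hour 7.
Table placement waits on venue unlock (finishes hour 7, plus 2-hour gap → hour 9), so it starts at hour 9 and finishes at 9 + 1 = hour 10.
Floral arrangement cannot start until table placement (finishes hour 10, plus 3-hour gap → hour 13); venue unlock (finishes hour 7). The controlling bound is hour 13, so floral arrangement finishes at 13 + 6 = hour 19.
For lighting stringing: floral arrangement (finishes hour 19); venue unlock (finishes hour 7); table placement (finishes hour 10). Taking the maximum gives a start of hour 19, and it finishes at 19 + 5 = hour 24.

Working backward from the deadline:
Nothing follows the final walkthrough; the deadline of hour 52 is its only limit. It must start by 52 − 7 = hour 45.
Catering load-in must finish before the final walkthrough (must start by hour 45, minus 3-hour gap → hour 42). With a 7-hour duration, catering load-in must start by 42 − 7 = hour 35.
Lighting stringing feeds into catering load-in (must start by hour 35); so lighting stringing must finish by hour 35 and therefore start by hour 30.
So lighting stringing can start as early as hour 19 and as late as hour 30, giving 30 − 19 = 11 hours of slack.

11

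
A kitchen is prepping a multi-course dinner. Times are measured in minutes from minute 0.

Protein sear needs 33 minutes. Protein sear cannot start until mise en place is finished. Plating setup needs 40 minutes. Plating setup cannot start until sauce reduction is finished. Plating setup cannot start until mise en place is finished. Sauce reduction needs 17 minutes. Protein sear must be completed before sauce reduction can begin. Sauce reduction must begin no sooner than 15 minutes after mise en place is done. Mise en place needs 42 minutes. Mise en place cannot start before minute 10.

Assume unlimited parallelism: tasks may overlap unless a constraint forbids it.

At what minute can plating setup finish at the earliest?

Mise en place cannot begin until its own release at minute 10. It runs from minute 10 to 10 + 42 = minute 52.
After mise en place (finishes minute 52), protein sear can start at minute 52 and finishes at minute 85.
For sauce reduction: protein sear (finishes minute 85); mise en place (finishes minute 52, plus 15-minute gap → minute 67). Taking the maximum gives a start of minute 85, and it finishes at 85 + 17 = minute 102.
Plating setup cannot start until sauce reduction (finishes minute 102); mise en place (finishes minute 52). The controlling bound is minute 102, so plating setup finishes at 102 + 40 = minute 142.

142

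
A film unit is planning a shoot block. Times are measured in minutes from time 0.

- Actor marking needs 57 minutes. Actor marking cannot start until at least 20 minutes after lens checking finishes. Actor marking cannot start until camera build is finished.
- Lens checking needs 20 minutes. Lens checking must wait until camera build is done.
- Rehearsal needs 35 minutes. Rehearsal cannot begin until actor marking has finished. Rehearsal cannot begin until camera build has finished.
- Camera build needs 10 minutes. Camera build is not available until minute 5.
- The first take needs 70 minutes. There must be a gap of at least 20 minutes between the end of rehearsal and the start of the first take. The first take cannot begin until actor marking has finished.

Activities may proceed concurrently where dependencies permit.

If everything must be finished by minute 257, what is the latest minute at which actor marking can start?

The first take must finish by minute 257; it takes 70 minutes, so it must start by 257 − 70 = minute 187.
Rehearsal must finish before the first take (must start by minute 187, minus 20-minute gap → minute 167). With a 35-minute duration, rehearsal must start by 167 − 35 = minute 132.
Actor marking has several dependents: rehearsal (must start by minute 132); the first take (must start by minute 187). The earliest of those limits is minute 132, so actor marking must start by 132 − 57 = minute 75.

75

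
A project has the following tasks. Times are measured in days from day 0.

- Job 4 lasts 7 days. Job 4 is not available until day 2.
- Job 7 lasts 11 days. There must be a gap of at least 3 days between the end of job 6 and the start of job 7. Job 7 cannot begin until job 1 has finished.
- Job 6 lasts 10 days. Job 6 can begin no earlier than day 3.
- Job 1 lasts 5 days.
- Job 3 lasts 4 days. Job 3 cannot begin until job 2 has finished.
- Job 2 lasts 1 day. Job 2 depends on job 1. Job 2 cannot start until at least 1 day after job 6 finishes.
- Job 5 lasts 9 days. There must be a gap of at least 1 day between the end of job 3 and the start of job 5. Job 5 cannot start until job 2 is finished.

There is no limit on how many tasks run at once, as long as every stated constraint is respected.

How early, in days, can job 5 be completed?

29

Job 6 waits on its own release at day 3, so it starts at day 3 and finishes at 3 + 10 = day 13.
Job 1 can start immediately at day 0; it finishes at day 5.
Job 2 has to wait for job 1 (finishes day 5); job 6 (finishes day 13, plus 1-day gap → day 14). The latest of these is day 14, so job 2 runs day 14 to 14 + 1 = day 15.
Job 3 waits on job 2 (finishes day 15), so it starts at day 15 and finishes at 15 + 4 = day 19.
Job 5 needs all of job 3 (finishes day 19, plus 1-day gap → day 20); job 2 (finishes day 15). That puts its earliest start at day 20; it finishes at 20 + 9 = day 29.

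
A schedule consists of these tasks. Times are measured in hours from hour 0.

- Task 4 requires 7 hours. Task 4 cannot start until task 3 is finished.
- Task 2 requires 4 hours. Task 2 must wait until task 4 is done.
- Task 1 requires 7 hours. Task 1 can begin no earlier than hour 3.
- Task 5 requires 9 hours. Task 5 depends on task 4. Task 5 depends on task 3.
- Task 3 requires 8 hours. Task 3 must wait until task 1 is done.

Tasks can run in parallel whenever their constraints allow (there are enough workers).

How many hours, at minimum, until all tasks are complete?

After its own release at hour 3, task 1 can start at hour 3 and finishes at hour 10.
After task 1 (finishes hour 10), task 3 can start at hour 10 and finishes at hour 18.
After task 3 (finishes hour 18), task 4 can start at hour 18 and finishes at hour 25.
For task 5: task 4 (finishes hour 25); task 3 (finishes hour 18). Taking the maximum gives a start of hour 25, and it finishes at 25 + 9 = hour 34.
Task 2 waits on task 4 (finishes hour 25), so it starts at hour 25 and finishes at 25 + 4 = hour 29.
All tasks are finished once the last one completes. Finish times: Task 1 at 10, Task 2 at 29, Task 3 at 18, Task 4 at 25, Task 5 at 34. The latest is hour 34.

34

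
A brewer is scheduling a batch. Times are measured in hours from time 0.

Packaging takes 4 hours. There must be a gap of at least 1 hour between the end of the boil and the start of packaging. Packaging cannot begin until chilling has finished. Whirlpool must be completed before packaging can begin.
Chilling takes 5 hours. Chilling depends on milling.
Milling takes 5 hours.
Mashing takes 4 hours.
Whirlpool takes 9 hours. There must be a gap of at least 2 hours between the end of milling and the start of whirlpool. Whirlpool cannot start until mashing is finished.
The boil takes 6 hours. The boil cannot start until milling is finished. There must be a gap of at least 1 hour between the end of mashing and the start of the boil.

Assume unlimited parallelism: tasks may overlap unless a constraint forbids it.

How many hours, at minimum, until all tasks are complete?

20

Nothing blocks mashing, so it runs from hour 0 to hour 4.
Nothing blocks milling, so it runs from hour 0 to hour 5.
Chilling waits on milling (finishes hour 5), so it starts at hour 5 and finishes at 5 + 5 = hour 10.
Whirlpool needs all of milling (finishes hour 5, plus 2-hour gap → hour 7); mashing (finishes hour 4). That puts its earliest start at hour 7; it finishes at 7 + 9 = hour 16.
The boil has to wait for milling (finishes hour 5); mashing (finishes hour 4, plus 1-hour gap → hour 5). The latest of these is hour 5, so the boil runs hour 5 to 5 + 6 = hour 11.
Packaging cannot start until the boil (finishes hour 11, plus 1-hour gap → hour 12); chilling (finishes hour 10); whirlpool (finishes hour 16). The controlling bound is hour 16, so packaging finishes at 16 + 4 = hour 20.
All tasks are finished once the last one completes. Finish times: Milling at 5, Mashing at 4, The boil at 11, Whirlpool at 16, Chilling at 10, Packaging at 20. The latest is hour 20.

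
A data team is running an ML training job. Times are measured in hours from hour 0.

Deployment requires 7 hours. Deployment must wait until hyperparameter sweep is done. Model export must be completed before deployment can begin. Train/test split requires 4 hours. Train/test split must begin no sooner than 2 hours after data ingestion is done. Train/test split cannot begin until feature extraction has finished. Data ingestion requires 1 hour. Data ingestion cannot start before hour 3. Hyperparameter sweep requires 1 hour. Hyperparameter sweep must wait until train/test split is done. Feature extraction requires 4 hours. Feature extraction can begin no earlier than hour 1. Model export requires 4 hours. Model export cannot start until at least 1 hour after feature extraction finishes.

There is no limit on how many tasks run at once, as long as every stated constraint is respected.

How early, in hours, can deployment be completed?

18

After its own release at hour 1, feature extraction can start at hour 1 and finishes at hour 5.
After feature extraction (finishes hour 5, plus 1-hour gap → hour 6), model export can start at hour 6 and finishes at hour 10.
After its own release at hour 3, data ingestion can start at hour 3 and finishes at hour 4.
Train/test split has to wait for data ingestion (finishes hour 4, plus 2-hour gap → hour 6); feature extraction (finishes hour 5). The latest of these is hour 6, so train/test split runs hour 6 to 6 + 4 = hour 10.
After train/test split (finishes hour 10), hyperparameter sweep can start at hour 10 and finishes at hour 11.
Deployment has to wait for hyperparameter sweep (finishes hour 11); model export (finishes hour 10). The latest of these is hour 11, so deployment runs hour 11 to 11 + 7 = hour 18.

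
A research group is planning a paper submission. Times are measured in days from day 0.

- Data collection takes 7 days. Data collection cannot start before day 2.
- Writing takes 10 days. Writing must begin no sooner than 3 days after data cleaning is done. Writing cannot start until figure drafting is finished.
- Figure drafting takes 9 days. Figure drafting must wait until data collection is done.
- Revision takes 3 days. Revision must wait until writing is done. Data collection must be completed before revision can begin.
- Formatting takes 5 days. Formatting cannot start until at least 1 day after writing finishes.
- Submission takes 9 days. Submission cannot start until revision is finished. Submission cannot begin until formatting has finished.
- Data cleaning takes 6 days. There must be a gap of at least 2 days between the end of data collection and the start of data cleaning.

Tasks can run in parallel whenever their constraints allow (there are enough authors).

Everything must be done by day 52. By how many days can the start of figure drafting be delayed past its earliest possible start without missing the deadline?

After its own release at day 2, data collection can start at day 2 and finishes at day 9.
After data collection (finishes day 9), figure drafting can start at day 9 and finishes at day 18.

Working backward from the deadline:
Submission has no dependents, so it just needs to finish by day 52. Starting by 52 − 9 = day 43 achieves that.
Revision feeds into submission (must start by day 43); so revision must finish by day 43 and therefore start by day 40.
Formatting feeds into submission (must start by day 43); so formatting must finish by day 43 and therefore start by day 38.
Writing feeds revision (must start by day 40); formatting (must start by day 38, minus 1-day gap → day 37). Taking the minimum, writing must finish by day 37 and start by 37 − 10 = day 27.
Figure drafting has to be done before writing (must start by day 27). That means finishing by day 27, i.e. starting by 27 − 9 = day 18.
So figure drafting can start as early as day 9 and as late as day 18, giving 18 − 9 = 9 days of slack.

9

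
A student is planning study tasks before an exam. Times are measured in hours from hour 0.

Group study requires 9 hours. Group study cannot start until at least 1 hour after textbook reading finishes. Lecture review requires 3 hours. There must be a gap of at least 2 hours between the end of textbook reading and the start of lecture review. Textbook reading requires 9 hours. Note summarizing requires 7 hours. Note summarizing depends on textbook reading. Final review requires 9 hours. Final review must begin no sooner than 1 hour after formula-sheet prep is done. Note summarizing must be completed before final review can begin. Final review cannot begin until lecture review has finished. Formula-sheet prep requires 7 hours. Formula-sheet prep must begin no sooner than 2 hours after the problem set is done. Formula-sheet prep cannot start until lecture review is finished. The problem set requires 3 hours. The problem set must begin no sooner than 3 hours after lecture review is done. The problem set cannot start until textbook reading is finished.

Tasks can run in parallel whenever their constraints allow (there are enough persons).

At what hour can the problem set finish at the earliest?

20

Nothing blocks textbook reading, so it runs from hour 0 to hour 9.
After textbook reading (finishes hour 9, plus 2-hour gap → hour 11), lecture review can start at hour 11 and finishes at hour 14.
The problem set has to wait for lecture review (finishes hour 14, plus 3-hour gap → hour 17); textbook reading (finishes hour 9). The latest of these is hour 17, so the problem set runs hour 17 to 17 + 3 = hour 20.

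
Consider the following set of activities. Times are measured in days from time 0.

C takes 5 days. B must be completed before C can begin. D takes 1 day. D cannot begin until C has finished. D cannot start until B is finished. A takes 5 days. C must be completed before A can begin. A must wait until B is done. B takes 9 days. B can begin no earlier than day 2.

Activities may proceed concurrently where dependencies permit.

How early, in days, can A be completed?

B cannot begin until its own release at day 2. It runs from day 2 to 2 + 9 = day 11.
C waits on B (finishes day 11), so it starts at day 11 and finishes at 11 + 5 = day 16.
A has to wait for C (finishes day 16); B (finishes day 11). The latest of these is day 16, so A runs day 16 to 16 + 5 = day 21.

21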